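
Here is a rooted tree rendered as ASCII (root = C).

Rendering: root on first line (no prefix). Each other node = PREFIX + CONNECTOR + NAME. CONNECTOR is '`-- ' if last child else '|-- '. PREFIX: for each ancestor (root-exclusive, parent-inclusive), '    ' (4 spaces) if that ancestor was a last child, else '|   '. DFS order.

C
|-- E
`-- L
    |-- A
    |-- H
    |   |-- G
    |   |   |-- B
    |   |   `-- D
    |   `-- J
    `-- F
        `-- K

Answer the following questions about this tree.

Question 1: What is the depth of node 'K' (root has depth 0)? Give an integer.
Answer: 3

Derivation:
Path from root to K: C -> L -> F -> K
Depth = number of edges = 3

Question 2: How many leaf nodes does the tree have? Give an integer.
Leaves (nodes with no children): A, B, D, E, J, K

Answer: 6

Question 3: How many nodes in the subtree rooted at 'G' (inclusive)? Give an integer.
Answer: 3

Derivation:
Subtree rooted at G contains: B, D, G
Count = 3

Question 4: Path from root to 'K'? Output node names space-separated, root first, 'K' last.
Answer: C L F K

Derivation:
Walk down from root: C -> L -> F -> K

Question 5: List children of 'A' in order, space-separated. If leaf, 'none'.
Node A's children (from adjacency): (leaf)

Answer: none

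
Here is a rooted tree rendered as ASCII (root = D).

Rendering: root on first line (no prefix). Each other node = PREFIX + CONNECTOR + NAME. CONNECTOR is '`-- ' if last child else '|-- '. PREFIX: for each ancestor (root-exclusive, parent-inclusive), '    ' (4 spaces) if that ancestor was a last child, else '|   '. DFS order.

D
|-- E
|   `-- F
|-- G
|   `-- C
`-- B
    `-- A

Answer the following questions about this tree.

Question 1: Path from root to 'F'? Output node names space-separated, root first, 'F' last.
Walk down from root: D -> E -> F

Answer: D E F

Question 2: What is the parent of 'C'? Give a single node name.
Scan adjacency: C appears as child of G

Answer: G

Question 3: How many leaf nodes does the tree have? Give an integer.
Answer: 3

Derivation:
Leaves (nodes with no children): A, C, F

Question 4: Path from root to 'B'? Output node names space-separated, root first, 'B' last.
Answer: D B

Derivation:
Walk down from root: D -> B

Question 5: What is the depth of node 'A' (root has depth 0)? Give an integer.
Answer: 2

Derivation:
Path from root to A: D -> B -> A
Depth = number of edges = 2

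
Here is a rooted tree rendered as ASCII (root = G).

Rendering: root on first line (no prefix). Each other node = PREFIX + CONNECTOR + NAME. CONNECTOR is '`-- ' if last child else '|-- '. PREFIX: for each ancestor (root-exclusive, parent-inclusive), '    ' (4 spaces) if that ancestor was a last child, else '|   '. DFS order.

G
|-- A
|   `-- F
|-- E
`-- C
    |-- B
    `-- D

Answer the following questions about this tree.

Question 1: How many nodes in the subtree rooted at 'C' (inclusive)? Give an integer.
Subtree rooted at C contains: B, C, D
Count = 3

Answer: 3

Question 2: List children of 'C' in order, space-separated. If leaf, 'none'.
Node C's children (from adjacency): B, D

Answer: B D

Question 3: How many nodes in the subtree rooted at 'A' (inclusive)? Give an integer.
Answer: 2

Derivation:
Subtree rooted at A contains: A, F
Count = 2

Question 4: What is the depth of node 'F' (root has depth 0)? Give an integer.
Answer: 2

Derivation:
Path from root to F: G -> A -> F
Depth = number of edges = 2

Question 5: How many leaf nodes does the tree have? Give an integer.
Leaves (nodes with no children): B, D, E, F

Answer: 4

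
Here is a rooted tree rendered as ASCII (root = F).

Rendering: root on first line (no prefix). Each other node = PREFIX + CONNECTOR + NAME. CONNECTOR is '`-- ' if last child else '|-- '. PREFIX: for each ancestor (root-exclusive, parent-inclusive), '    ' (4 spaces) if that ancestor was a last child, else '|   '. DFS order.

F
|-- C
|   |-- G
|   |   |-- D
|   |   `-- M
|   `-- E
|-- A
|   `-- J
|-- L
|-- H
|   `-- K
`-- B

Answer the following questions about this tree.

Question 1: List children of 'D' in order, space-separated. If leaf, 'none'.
Answer: none

Derivation:
Node D's children (from adjacency): (leaf)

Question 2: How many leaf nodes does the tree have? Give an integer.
Answer: 7

Derivation:
Leaves (nodes with no children): B, D, E, J, K, L, M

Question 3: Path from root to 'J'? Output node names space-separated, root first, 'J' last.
Walk down from root: F -> A -> J

Answer: F A J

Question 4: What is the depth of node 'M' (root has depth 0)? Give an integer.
Path from root to M: F -> C -> G -> M
Depth = number of edges = 3

Answer: 3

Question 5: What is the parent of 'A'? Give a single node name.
Scan adjacency: A appears as child of F

Answer: F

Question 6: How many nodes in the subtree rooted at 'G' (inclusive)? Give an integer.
Subtree rooted at G contains: D, G, M
Count = 3

Answer: 3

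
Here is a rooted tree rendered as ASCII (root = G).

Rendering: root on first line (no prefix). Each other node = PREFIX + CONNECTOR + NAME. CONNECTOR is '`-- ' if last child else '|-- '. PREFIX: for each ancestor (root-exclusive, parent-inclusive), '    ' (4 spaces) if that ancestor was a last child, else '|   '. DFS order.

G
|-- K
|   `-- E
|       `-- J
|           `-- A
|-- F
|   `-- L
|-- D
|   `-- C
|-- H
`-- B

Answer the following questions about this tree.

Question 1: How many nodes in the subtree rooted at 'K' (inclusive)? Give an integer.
Subtree rooted at K contains: A, E, J, K
Count = 4

Answer: 4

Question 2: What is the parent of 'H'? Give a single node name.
Answer: G

Derivation:
Scan adjacency: H appears as child of G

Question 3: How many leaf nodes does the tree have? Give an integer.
Answer: 5

Derivation:
Leaves (nodes with no children): A, B, C, H, L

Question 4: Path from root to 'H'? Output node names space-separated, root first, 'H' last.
Answer: G H

Derivation:
Walk down from root: G -> H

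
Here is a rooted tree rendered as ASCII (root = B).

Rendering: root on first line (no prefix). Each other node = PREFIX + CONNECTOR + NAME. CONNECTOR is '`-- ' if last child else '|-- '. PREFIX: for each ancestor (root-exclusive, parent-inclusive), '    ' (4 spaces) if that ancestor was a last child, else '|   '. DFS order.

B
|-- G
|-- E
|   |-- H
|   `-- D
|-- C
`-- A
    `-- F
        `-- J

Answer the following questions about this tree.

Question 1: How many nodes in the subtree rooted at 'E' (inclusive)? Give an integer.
Answer: 3

Derivation:
Subtree rooted at E contains: D, E, H
Count = 3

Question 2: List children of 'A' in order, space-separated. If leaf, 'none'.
Answer: F

Derivation:
Node A's children (from adjacency): F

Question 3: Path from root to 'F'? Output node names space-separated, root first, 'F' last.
Answer: B A F

Derivation:
Walk down from root: B -> A -> F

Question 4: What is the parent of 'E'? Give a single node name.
Scan adjacency: E appears as child of B

Answer: B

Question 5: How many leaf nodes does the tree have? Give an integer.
Leaves (nodes with no children): C, D, G, H, J

Answer: 5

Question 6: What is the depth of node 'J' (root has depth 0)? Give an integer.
Answer: 3

Derivation:
Path from root to J: B -> A -> F -> J
Depth = number of edges = 3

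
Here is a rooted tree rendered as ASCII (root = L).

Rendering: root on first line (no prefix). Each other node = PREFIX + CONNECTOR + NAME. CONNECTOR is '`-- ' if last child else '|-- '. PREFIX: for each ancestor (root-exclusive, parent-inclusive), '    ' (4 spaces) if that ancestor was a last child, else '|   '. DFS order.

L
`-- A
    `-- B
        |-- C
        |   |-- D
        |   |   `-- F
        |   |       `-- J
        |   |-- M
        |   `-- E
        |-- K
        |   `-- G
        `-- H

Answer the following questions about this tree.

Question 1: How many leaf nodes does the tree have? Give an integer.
Answer: 5

Derivation:
Leaves (nodes with no children): E, G, H, J, M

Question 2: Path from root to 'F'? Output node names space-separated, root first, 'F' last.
Answer: L A B C D F

Derivation:
Walk down from root: L -> A -> B -> C -> D -> F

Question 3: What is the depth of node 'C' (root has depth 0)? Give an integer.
Answer: 3

Derivation:
Path from root to C: L -> A -> B -> C
Depth = number of edges = 3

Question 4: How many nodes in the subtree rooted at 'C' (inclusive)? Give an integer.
Subtree rooted at C contains: C, D, E, F, J, M
Count = 6

Answer: 6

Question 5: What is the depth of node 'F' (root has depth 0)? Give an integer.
Path from root to F: L -> A -> B -> C -> D -> F
Depth = number of edges = 5

Answer: 5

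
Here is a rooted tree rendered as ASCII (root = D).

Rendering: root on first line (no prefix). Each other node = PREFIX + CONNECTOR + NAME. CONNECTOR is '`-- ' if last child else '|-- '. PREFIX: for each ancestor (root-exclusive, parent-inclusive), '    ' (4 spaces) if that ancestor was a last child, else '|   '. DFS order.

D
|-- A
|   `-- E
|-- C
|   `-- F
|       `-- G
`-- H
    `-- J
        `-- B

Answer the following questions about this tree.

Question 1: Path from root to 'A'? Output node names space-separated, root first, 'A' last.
Answer: D A

Derivation:
Walk down from root: D -> A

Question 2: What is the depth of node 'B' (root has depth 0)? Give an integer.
Path from root to B: D -> H -> J -> B
Depth = number of edges = 3

Answer: 3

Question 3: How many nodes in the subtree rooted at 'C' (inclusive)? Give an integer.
Answer: 3

Derivation:
Subtree rooted at C contains: C, F, G
Count = 3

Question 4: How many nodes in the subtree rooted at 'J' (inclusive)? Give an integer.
Subtree rooted at J contains: B, J
Count = 2

Answer: 2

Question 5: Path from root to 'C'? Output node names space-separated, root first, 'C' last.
Answer: D C

Derivation:
Walk down from root: D -> C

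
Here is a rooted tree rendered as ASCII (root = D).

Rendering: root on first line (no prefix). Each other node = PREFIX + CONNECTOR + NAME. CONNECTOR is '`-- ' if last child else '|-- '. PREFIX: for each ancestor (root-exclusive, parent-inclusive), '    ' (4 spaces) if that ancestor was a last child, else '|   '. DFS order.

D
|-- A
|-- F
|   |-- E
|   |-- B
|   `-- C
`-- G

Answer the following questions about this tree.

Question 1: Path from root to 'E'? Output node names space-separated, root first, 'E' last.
Answer: D F E

Derivation:
Walk down from root: D -> F -> E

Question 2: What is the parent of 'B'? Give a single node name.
Scan adjacency: B appears as child of F

Answer: F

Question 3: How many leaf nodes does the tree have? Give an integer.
Leaves (nodes with no children): A, B, C, E, G

Answer: 5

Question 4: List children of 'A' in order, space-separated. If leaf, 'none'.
Answer: none

Derivation:
Node A's children (from adjacency): (leaf)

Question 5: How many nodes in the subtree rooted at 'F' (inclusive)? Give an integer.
Answer: 4

Derivation:
Subtree rooted at F contains: B, C, E, F
Count = 4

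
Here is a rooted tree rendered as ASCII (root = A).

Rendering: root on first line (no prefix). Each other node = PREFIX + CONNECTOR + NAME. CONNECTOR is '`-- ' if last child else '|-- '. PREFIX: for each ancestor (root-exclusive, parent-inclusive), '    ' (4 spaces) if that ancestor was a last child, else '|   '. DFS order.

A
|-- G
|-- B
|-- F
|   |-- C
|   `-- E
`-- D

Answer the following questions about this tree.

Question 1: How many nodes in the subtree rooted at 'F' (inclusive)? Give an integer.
Answer: 3

Derivation:
Subtree rooted at F contains: C, E, F
Count = 3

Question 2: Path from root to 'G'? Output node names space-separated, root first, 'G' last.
Answer: A G

Derivation:
Walk down from root: A -> G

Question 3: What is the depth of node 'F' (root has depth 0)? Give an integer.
Answer: 1

Derivation:
Path from root to F: A -> F
Depth = number of edges = 1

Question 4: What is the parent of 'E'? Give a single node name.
Scan adjacency: E appears as child of F

Answer: F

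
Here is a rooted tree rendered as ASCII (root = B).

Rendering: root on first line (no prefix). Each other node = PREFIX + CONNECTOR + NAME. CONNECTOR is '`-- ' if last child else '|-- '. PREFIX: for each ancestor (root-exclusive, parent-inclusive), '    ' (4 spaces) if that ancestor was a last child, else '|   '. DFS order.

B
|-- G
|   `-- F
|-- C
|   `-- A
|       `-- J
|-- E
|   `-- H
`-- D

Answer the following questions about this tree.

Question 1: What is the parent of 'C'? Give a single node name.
Answer: B

Derivation:
Scan adjacency: C appears as child of B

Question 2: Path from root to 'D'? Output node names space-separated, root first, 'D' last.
Walk down from root: B -> D

Answer: B D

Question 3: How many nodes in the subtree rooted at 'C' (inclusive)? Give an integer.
Subtree rooted at C contains: A, C, J
Count = 3

Answer: 3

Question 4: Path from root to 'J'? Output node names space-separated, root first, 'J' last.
Answer: B C A J

Derivation:
Walk down from root: B -> C -> A -> J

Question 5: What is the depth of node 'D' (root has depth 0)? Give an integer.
Answer: 1

Derivation:
Path from root to D: B -> D
Depth = number of edges = 1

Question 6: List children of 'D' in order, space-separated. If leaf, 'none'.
Answer: none

Derivation:
Node D's children (from adjacency): (leaf)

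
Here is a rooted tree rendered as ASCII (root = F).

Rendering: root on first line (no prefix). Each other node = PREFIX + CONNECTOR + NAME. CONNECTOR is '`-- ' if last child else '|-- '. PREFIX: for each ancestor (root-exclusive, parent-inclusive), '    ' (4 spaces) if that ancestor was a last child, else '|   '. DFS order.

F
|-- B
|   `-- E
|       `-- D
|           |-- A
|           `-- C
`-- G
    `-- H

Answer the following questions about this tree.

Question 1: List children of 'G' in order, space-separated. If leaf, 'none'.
Node G's children (from adjacency): H

Answer: H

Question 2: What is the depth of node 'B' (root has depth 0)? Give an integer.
Path from root to B: F -> B
Depth = number of edges = 1

Answer: 1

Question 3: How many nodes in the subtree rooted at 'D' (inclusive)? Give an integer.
Subtree rooted at D contains: A, C, D
Count = 3

Answer: 3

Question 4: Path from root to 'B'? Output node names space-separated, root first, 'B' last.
Walk down from root: F -> B

Answer: F B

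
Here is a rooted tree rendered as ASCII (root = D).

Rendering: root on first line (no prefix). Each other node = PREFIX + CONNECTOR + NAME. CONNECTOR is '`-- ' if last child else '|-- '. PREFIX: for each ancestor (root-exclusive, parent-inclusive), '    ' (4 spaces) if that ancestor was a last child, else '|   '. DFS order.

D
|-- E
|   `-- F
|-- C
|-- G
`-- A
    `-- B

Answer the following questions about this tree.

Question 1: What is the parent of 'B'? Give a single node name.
Scan adjacency: B appears as child of A

Answer: A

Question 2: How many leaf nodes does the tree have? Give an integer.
Answer: 4

Derivation:
Leaves (nodes with no children): B, C, F, G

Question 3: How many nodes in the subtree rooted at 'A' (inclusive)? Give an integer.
Answer: 2

Derivation:
Subtree rooted at A contains: A, B
Count = 2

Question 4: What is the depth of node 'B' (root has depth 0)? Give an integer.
Answer: 2

Derivation:
Path from root to B: D -> A -> B
Depth = number of edges = 2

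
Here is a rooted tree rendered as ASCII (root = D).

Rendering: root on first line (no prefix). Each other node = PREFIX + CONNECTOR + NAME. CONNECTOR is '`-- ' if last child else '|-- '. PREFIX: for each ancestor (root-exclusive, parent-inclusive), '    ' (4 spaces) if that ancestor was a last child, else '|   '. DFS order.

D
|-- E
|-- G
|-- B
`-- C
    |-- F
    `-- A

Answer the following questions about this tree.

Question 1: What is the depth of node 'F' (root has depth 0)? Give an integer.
Answer: 2

Derivation:
Path from root to F: D -> C -> F
Depth = number of edges = 2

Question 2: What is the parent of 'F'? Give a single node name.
Answer: C

Derivation:
Scan adjacency: F appears as child of C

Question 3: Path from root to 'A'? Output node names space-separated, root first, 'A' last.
Walk down from root: D -> C -> A

Answer: D C A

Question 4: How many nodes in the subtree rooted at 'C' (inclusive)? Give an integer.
Answer: 3

Derivation:
Subtree rooted at C contains: A, C, F
Count = 3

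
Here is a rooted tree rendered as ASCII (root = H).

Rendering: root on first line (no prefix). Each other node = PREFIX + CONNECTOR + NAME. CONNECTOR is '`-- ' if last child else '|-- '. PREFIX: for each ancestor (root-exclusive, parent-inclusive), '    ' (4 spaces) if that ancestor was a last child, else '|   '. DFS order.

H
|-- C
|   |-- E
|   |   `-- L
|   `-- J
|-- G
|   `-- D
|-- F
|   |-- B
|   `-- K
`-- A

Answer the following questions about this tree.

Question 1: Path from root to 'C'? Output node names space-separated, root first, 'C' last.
Walk down from root: H -> C

Answer: H C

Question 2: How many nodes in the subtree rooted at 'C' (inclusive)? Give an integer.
Answer: 4

Derivation:
Subtree rooted at C contains: C, E, J, L
Count = 4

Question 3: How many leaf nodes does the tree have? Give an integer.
Leaves (nodes with no children): A, B, D, J, K, L

Answer: 6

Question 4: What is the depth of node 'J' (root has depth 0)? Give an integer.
Answer: 2

Derivation:
Path from root to J: H -> C -> J
Depth = number of edges = 2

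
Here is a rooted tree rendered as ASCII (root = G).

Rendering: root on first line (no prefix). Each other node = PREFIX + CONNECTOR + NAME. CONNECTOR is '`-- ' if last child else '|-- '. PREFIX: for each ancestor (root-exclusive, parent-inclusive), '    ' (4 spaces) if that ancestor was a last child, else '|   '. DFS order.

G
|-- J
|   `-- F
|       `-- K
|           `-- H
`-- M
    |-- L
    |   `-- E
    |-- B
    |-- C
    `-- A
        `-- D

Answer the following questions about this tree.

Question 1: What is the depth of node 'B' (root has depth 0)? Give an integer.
Path from root to B: G -> M -> B
Depth = number of edges = 2

Answer: 2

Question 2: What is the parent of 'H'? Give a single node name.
Answer: K

Derivation:
Scan adjacency: H appears as child of K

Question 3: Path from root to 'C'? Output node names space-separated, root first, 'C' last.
Walk down from root: G -> M -> C

Answer: G M C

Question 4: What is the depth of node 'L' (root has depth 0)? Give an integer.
Path from root to L: G -> M -> L
Depth = number of edges = 2

Answer: 2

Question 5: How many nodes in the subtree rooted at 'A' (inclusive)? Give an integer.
Answer: 2

Derivation:
Subtree rooted at A contains: A, D
Count = 2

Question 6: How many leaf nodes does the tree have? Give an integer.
Leaves (nodes with no children): B, C, D, E, H

Answer: 5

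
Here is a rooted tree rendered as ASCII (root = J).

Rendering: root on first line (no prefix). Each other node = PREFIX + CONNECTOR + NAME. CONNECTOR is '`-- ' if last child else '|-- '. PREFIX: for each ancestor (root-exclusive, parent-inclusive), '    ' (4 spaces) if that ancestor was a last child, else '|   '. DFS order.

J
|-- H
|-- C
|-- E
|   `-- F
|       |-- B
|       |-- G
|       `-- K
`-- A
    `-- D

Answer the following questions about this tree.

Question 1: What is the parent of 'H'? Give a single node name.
Answer: J

Derivation:
Scan adjacency: H appears as child of J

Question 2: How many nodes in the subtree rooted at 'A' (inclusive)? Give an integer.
Subtree rooted at A contains: A, D
Count = 2

Answer: 2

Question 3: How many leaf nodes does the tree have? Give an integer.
Leaves (nodes with no children): B, C, D, G, H, K

Answer: 6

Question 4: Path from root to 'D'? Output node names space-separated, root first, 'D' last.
Walk down from root: J -> A -> D

Answer: J A D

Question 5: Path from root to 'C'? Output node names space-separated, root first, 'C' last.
Answer: J C

Derivation:
Walk down from root: J -> C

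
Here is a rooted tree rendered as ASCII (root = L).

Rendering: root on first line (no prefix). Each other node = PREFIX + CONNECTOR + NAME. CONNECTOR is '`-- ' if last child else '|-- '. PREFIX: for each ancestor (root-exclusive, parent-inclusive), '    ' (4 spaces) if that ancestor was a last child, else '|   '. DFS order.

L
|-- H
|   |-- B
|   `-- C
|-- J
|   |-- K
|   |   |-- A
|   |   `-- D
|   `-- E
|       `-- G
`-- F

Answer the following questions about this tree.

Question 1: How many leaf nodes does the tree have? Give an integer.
Leaves (nodes with no children): A, B, C, D, F, G

Answer: 6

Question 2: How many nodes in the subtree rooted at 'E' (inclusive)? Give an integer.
Subtree rooted at E contains: E, G
Count = 2

Answer: 2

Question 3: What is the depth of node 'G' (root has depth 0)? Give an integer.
Path from root to G: L -> J -> E -> G
Depth = number of edges = 3

Answer: 3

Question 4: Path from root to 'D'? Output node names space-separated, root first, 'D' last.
Walk down from root: L -> J -> K -> D

Answer: L J K D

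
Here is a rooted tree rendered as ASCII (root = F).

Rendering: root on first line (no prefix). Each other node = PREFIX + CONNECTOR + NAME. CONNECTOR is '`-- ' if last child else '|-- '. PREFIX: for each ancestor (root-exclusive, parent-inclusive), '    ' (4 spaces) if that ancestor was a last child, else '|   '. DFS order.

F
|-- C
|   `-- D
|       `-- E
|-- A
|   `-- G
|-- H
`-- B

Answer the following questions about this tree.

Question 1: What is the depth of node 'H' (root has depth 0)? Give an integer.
Path from root to H: F -> H
Depth = number of edges = 1

Answer: 1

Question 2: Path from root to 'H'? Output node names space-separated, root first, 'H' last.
Answer: F H

Derivation:
Walk down from root: F -> H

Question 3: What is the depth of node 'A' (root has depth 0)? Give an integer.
Path from root to A: F -> A
Depth = number of edges = 1

Answer: 1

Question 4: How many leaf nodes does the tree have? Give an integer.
Answer: 4

Derivation:
Leaves (nodes with no children): B, E, G, H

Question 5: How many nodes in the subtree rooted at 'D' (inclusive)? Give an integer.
Subtree rooted at D contains: D, E
Count = 2

Answer: 2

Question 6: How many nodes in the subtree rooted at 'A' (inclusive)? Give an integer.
Answer: 2

Derivation:
Subtree rooted at A contains: A, G
Count = 2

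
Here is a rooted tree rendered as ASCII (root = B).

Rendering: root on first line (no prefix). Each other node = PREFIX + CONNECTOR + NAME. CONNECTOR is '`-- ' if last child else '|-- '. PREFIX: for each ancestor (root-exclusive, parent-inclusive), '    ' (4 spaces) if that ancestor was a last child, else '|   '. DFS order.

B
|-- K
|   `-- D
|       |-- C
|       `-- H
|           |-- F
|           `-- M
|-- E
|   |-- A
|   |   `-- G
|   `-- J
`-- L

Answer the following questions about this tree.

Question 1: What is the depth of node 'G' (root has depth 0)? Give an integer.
Path from root to G: B -> E -> A -> G
Depth = number of edges = 3

Answer: 3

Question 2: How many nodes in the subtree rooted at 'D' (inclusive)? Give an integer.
Answer: 5

Derivation:
Subtree rooted at D contains: C, D, F, H, M
Count = 5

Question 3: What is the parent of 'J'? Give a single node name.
Answer: E

Derivation:
Scan adjacency: J appears as child of E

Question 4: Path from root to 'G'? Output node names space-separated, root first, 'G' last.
Walk down from root: B -> E -> A -> G

Answer: B E A G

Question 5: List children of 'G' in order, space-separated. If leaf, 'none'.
Answer: none

Derivation:
Node G's children (from adjacency): (leaf)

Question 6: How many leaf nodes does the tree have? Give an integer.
Answer: 6

Derivation:
Leaves (nodes with no children): C, F, G, J, L, M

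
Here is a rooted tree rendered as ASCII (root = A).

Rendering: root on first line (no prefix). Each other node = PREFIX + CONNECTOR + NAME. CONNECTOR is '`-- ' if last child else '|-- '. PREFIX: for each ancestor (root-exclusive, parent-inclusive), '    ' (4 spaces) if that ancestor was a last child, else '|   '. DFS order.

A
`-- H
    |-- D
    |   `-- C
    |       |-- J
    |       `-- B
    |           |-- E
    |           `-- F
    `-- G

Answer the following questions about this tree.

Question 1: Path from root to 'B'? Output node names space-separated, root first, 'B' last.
Walk down from root: A -> H -> D -> C -> B

Answer: A H D C B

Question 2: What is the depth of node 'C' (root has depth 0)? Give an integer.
Answer: 3

Derivation:
Path from root to C: A -> H -> D -> C
Depth = number of edges = 3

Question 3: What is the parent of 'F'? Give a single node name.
Answer: B

Derivation:
Scan adjacency: F appears as child of B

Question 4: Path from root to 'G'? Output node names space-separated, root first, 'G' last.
Walk down from root: A -> H -> G

Answer: A H G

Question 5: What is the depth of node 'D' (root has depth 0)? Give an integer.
Path from root to D: A -> H -> D
Depth = number of edges = 2

Answer: 2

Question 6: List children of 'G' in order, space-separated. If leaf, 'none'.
Answer: none

Derivation:
Node G's children (from adjacency): (leaf)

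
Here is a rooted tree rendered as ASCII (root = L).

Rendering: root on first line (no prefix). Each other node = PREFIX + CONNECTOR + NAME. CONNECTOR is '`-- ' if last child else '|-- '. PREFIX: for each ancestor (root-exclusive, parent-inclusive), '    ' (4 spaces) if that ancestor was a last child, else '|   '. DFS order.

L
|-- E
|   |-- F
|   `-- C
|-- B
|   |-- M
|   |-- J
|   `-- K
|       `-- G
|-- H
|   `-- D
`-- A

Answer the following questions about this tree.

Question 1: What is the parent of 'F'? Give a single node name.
Scan adjacency: F appears as child of E

Answer: E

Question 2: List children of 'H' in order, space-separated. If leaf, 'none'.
Node H's children (from adjacency): D

Answer: D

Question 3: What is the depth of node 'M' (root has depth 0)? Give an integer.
Answer: 2

Derivation:
Path from root to M: L -> B -> M
Depth = number of edges = 2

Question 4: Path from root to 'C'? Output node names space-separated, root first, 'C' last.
Walk down from root: L -> E -> C

Answer: L E C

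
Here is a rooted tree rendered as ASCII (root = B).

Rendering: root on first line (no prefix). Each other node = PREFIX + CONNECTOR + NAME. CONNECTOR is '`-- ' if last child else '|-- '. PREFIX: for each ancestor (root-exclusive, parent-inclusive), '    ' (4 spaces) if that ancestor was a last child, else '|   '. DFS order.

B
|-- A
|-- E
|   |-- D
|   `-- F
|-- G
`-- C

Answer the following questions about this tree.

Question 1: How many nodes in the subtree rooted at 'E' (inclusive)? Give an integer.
Subtree rooted at E contains: D, E, F
Count = 3

Answer: 3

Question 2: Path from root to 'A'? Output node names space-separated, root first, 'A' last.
Answer: B A

Derivation:
Walk down from root: B -> A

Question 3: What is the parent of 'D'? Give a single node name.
Answer: E

Derivation:
Scan adjacency: D appears as child of E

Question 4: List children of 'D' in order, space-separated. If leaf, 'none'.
Answer: none

Derivation:
Node D's children (from adjacency): (leaf)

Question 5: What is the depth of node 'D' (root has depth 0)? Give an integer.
Path from root to D: B -> E -> D
Depth = number of edges = 2

Answer: 2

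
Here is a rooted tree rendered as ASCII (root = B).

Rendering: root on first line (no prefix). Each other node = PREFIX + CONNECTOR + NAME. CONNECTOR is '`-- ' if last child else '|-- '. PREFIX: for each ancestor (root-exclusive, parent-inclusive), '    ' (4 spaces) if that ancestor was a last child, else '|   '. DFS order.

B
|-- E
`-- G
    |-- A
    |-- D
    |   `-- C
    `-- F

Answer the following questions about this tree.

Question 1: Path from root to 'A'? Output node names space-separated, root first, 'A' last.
Walk down from root: B -> G -> A

Answer: B G A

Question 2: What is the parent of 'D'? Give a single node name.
Scan adjacency: D appears as child of G

Answer: G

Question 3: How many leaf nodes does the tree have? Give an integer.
Answer: 4

Derivation:
Leaves (nodes with no children): A, C, E, F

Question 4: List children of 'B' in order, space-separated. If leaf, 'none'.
Node B's children (from adjacency): E, G

Answer: E G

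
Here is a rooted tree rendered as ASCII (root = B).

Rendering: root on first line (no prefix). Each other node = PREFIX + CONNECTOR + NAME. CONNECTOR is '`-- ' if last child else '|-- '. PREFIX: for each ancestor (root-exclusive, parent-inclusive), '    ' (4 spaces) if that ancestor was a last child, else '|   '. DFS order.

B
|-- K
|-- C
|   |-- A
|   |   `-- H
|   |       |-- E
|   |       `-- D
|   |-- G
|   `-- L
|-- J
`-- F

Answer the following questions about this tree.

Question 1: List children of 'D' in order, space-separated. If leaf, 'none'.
Answer: none

Derivation:
Node D's children (from adjacency): (leaf)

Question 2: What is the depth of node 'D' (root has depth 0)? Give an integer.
Answer: 4

Derivation:
Path from root to D: B -> C -> A -> H -> D
Depth = number of edges = 4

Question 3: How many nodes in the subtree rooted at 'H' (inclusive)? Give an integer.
Answer: 3

Derivation:
Subtree rooted at H contains: D, E, H
Count = 3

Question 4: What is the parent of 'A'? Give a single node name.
Answer: C

Derivation:
Scan adjacency: A appears as child of C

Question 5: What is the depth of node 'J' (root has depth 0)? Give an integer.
Answer: 1

Derivation:
Path from root to J: B -> J
Depth = number of edges = 1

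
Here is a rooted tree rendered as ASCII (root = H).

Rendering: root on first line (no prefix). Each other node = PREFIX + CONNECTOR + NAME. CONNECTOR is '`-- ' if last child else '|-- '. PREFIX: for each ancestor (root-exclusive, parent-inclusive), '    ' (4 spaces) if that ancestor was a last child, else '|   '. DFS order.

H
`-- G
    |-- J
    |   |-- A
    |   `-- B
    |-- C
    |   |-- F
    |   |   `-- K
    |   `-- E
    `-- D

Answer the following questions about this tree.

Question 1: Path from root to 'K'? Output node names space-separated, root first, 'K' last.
Answer: H G C F K

Derivation:
Walk down from root: H -> G -> C -> F -> K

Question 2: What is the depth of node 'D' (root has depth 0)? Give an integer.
Path from root to D: H -> G -> D
Depth = number of edges = 2

Answer: 2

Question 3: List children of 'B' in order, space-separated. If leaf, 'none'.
Node B's children (from adjacency): (leaf)

Answer: none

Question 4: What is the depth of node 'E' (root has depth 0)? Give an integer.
Path from root to E: H -> G -> C -> E
Depth = number of edges = 3

Answer: 3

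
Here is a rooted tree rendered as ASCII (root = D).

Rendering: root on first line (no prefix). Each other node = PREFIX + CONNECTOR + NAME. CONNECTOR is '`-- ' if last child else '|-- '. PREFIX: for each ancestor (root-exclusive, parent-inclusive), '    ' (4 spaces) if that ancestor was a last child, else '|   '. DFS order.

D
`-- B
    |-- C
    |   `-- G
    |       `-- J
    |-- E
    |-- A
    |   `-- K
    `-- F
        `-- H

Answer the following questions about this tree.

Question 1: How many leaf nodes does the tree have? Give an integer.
Leaves (nodes with no children): E, H, J, K

Answer: 4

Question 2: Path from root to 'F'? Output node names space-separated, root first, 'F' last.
Walk down from root: D -> B -> F

Answer: D B F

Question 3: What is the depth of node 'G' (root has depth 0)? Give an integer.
Path from root to G: D -> B -> C -> G
Depth = number of edges = 3

Answer: 3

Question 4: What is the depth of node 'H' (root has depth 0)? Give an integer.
Path from root to H: D -> B -> F -> H
Depth = number of edges = 3

Answer: 3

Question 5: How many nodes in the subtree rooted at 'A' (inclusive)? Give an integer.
Answer: 2

Derivation:
Subtree rooted at A contains: A, K
Count = 2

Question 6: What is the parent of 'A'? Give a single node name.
Answer: B

Derivation:
Scan adjacency: A appears as child of B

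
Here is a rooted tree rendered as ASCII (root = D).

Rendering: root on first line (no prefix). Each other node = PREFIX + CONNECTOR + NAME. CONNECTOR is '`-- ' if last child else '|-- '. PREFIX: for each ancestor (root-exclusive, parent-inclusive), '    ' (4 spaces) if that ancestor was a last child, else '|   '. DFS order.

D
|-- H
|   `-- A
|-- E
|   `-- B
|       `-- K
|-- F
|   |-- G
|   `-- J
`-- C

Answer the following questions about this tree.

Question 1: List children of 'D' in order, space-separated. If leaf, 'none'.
Answer: H E F C

Derivation:
Node D's children (from adjacency): H, E, F, C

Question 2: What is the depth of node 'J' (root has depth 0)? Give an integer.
Answer: 2

Derivation:
Path from root to J: D -> F -> J
Depth = number of edges = 2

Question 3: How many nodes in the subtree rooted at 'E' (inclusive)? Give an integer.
Subtree rooted at E contains: B, E, K
Count = 3

Answer: 3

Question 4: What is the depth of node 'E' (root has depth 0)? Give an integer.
Answer: 1

Derivation:
Path from root to E: D -> E
Depth = number of edges = 1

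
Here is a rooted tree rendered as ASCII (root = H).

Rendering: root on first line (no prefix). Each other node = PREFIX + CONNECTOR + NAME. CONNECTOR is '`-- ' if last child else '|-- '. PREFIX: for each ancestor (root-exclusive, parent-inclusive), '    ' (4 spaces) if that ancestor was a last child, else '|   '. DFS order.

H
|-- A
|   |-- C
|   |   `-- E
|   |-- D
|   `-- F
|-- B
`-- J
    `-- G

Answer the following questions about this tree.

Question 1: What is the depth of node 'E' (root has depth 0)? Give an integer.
Path from root to E: H -> A -> C -> E
Depth = number of edges = 3

Answer: 3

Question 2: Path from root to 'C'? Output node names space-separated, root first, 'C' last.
Walk down from root: H -> A -> C

Answer: H A C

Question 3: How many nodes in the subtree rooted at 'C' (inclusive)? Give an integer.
Answer: 2

Derivation:
Subtree rooted at C contains: C, E
Count = 2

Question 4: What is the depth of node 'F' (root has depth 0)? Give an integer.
Path from root to F: H -> A -> F
Depth = number of edges = 2

Answer: 2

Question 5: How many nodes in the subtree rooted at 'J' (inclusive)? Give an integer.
Answer: 2

Derivation:
Subtree rooted at J contains: G, J
Count = 2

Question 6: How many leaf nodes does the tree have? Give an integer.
Leaves (nodes with no children): B, D, E, F, G

Answer: 5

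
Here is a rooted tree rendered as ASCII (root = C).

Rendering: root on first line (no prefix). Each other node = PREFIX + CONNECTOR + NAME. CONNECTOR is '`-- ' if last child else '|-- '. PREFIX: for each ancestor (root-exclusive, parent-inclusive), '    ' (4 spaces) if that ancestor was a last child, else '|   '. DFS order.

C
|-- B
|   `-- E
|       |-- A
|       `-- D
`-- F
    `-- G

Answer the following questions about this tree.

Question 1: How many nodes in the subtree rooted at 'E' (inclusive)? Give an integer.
Subtree rooted at E contains: A, D, E
Count = 3

Answer: 3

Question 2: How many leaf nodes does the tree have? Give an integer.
Answer: 3

Derivation:
Leaves (nodes with no children): A, D, G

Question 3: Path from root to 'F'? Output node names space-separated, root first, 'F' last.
Walk down from root: C -> F

Answer: C F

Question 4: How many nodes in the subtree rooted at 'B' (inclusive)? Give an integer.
Answer: 4

Derivation:
Subtree rooted at B contains: A, B, D, E
Count = 4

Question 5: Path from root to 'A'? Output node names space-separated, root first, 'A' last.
Answer: C B E A

Derivation:
Walk down from root: C -> B -> E -> A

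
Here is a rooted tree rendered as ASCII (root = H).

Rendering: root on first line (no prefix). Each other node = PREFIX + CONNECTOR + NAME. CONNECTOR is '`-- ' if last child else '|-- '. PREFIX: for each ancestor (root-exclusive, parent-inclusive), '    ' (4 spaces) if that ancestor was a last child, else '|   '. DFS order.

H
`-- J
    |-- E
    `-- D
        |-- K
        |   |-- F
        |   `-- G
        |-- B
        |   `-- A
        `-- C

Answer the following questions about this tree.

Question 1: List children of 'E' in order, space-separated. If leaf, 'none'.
Answer: none

Derivation:
Node E's children (from adjacency): (leaf)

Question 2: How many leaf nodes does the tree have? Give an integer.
Answer: 5

Derivation:
Leaves (nodes with no children): A, C, E, F, G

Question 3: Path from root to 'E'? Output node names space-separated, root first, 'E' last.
Walk down from root: H -> J -> E

Answer: H J E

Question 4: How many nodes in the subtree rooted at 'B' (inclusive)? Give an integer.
Answer: 2

Derivation:
Subtree rooted at B contains: A, B
Count = 2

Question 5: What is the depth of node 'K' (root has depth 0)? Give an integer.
Answer: 3

Derivation:
Path from root to K: H -> J -> D -> K
Depth = number of edges = 3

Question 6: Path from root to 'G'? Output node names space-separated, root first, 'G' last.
Walk down from root: H -> J -> D -> K -> G

Answer: H J D K G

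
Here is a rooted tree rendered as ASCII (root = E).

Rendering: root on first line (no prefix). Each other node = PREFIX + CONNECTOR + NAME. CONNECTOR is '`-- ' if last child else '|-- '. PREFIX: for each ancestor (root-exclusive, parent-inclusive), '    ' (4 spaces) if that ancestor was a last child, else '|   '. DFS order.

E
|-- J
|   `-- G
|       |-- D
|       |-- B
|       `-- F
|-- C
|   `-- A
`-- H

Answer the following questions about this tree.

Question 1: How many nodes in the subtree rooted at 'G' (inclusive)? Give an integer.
Subtree rooted at G contains: B, D, F, G
Count = 4

Answer: 4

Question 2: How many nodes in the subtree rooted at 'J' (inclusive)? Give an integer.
Answer: 5

Derivation:
Subtree rooted at J contains: B, D, F, G, J
Count = 5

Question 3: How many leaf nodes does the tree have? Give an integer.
Answer: 5

Derivation:
Leaves (nodes with no children): A, B, D, F, H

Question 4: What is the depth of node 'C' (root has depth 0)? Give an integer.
Answer: 1

Derivation:
Path from root to C: E -> C
Depth = number of edges = 1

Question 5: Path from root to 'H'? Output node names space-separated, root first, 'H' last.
Walk down from root: E -> H

Answer: E H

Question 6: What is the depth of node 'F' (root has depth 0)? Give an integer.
Answer: 3

Derivation:
Path from root to F: E -> J -> G -> F
Depth = number of edges = 3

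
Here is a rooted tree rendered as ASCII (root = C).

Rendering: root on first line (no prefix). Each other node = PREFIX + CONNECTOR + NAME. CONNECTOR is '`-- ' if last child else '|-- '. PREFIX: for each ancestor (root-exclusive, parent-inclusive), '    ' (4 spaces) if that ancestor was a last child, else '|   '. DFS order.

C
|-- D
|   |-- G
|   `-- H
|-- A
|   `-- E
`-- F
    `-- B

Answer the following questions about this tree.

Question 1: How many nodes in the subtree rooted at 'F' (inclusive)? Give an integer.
Subtree rooted at F contains: B, F
Count = 2

Answer: 2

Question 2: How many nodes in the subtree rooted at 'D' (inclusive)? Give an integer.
Answer: 3

Derivation:
Subtree rooted at D contains: D, G, H
Count = 3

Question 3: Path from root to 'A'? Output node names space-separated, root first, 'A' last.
Walk down from root: C -> A

Answer: C A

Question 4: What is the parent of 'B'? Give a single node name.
Scan adjacency: B appears as child of F

Answer: F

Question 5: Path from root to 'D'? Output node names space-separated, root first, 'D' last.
Walk down from root: C -> D

Answer: C D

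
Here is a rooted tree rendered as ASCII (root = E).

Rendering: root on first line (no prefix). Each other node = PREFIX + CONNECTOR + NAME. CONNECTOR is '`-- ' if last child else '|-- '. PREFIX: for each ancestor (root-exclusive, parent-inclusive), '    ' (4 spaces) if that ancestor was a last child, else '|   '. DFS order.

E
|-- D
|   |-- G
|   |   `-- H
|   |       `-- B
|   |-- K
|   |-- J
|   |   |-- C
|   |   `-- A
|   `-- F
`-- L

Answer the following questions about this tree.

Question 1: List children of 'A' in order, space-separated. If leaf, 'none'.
Answer: none

Derivation:
Node A's children (from adjacency): (leaf)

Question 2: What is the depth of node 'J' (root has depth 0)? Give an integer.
Path from root to J: E -> D -> J
Depth = number of edges = 2

Answer: 2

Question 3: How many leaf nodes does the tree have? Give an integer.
Leaves (nodes with no children): A, B, C, F, K, L

Answer: 6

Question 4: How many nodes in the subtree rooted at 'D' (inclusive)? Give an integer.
Subtree rooted at D contains: A, B, C, D, F, G, H, J, K
Count = 9

Answer: 9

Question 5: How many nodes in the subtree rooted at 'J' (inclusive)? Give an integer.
Subtree rooted at J contains: A, C, J
Count = 3

Answer: 3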